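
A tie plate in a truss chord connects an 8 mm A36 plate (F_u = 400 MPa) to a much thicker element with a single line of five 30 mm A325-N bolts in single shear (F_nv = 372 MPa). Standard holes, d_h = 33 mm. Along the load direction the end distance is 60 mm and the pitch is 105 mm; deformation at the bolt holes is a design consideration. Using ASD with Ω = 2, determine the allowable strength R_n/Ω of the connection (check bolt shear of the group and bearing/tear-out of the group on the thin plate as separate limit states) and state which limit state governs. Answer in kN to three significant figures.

Bolt shear: A_b = π·30²/4 = 706.9 mm²; R_n = 372 × 706.9 × 5 × 1 / 1000 = 1315 kN → 1315 / 2 = 657 kN.
Bearing (1.2 l_c t F_u ≤ 2.4 d t F_u): upper limit = 2.4·30·8·400 / 1000 = 230.4 kN.
  Edge l_c = 60 − 33/2 = 43.5 → r_n = 167 kN; interior l_c = 105 − 33 = 72 → r_n = 230.4 kN.
  R_n,bearing = 1·167 + 4·230.4 = 1089 kN → 1089 / 2 = 544 kN.
Bearing governs: 544 kN.

544 kN (bearing governs)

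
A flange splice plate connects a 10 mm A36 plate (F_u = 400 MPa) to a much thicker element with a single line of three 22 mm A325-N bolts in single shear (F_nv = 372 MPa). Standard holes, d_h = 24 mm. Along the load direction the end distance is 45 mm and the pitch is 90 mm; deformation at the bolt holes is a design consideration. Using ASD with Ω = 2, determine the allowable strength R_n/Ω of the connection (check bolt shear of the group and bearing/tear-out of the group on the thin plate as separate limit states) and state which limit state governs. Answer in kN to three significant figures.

Bolt shear: A_b = π·22²/4 = 380.1 mm²; R_n = 372 × 380.1 × 3 × 1 / 1000 = 424.2 kN → 424.2 / 2 = 212 kN.
Bearing (1.2 l_c t F_u ≤ 2.4 d t F_u): upper limit = 2.4·22·10·400 / 1000 = 211.2 kN.
  Edge l_c = 45 − 24/2 = 33 → r_n = 158.4 kN; interior l_c = 90 − 24 = 66 → r_n = 211.2 kN.
  R_n,bearing = 1·158.4 + 2·211.2 = 580.8 kN → 580.8 / 2 = 290 kN.
Bolt shear governs: 212 kN.

212 kN (bolt shear governs)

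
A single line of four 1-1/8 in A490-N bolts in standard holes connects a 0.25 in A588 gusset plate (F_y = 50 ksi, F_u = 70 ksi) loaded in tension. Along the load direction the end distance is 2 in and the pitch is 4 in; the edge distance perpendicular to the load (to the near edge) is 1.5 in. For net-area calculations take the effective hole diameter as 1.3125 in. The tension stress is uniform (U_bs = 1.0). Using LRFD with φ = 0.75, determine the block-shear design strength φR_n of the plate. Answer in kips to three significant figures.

85.1 kips

Shear plane L_v = 2 + 3·4 = 14 in; A_gv = 14 × 0.25 = 3.5 in².
A_nv = (14 − 3.5·1.3125) × 0.25 = 2.352 in².
A_nt = (1.5 − 0.5·1.3125) × 0.25 = 0.2109 in².
0.6 F_u A_nv = 98.77 kips; 0.6 F_y A_gv = 105 kips → shear rupture governs the shear term.
R_n = 98.77 + 1.0 × 70 × 0.2109 = 113.5 kips.
Design strength φR_n = 0.75 × 113.5 = 85.1 kips.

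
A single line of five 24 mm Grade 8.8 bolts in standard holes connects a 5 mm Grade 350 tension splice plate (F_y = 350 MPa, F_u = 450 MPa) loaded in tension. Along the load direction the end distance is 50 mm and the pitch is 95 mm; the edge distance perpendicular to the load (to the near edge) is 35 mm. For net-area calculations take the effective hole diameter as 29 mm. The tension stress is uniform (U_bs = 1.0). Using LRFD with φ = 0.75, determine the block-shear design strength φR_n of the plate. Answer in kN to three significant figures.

Shear plane L_v = 50 + 4·95 = 430 mm; A_gv = 430 × 5 = 2150 mm².
A_nv = (430 − 4.5·29) × 5 = 1498 mm².
A_nt = (35 − 0.5·29) × 5 = 102.5 mm².
0.6 F_u A_nv = 404.3 kN; 0.6 F_y A_gv = 451.5 kN → shear rupture governs the shear term.
R_n = 404.3 + 1.0 × 450 × 102.5 / 1000 = 450.4 kN.
Design strength φR_n = 0.75 × 450.4 = 338 kN.

338 kN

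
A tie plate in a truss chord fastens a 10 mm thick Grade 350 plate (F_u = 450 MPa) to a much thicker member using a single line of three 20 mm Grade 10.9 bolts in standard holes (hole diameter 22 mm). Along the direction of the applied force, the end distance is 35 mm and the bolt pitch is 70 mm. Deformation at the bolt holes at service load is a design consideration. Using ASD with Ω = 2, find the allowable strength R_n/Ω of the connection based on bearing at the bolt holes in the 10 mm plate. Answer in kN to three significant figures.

281 kN

Per bolt r_n = 1.2 l_c t F_u ≤ 2.4 d t F_u; upper limit = 2.4 × 20 × 10 × 450 / 1000 = 216 kN.
Edge bolt: l_c = 35 − 22/2 = 24 mm → 1.2 × 24 × 10 × 450 / 1000 = 129.6 → r_n = 129.6 kN.
Interior bolts: l_c = 70 − 22 = 48 mm → 1.2 × 48 × 10 × 450 / 1000 = 259.2 → r_n = 216 kN.
R_n = 1 × 129.6 + 2 × 216 = 561.6 kN.
Allowable strength R_n/Ω = 561.6 / 2 = 281 kN.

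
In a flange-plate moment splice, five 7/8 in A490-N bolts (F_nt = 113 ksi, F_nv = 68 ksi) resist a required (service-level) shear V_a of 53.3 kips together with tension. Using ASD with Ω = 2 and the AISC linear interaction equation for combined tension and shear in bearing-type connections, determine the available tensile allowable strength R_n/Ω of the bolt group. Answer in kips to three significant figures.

132 kips

A_b = π·0.875²/4 = 0.6013 in²; f_rv = 53.3 / (5 × 0.6013) = 17.73 ksi.
F'_nt = 1.3 F_nt − (Ω F_nt / F_nv) f_rv = 1.3·113 − (2·113/68)·17.73 = 87.98 ksi, capped at F_nt → F'_nt = 87.98 ksi.
R_n = F'_nt · A_b · n = 87.98 × 0.6013 × 5 = 264.5 kips.
Allowable strength R_n/Ω = 264.5 / 2 = 132 kips.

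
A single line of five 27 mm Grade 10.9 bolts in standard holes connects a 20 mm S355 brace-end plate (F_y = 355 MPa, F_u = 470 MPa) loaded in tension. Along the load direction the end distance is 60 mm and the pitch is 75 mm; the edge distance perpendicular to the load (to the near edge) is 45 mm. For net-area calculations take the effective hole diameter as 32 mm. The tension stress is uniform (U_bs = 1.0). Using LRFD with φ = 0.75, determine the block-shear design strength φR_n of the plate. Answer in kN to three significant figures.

1120 kN

Shear plane L_v = 60 + 4·75 = 360 mm; A_gv = 360 × 20 = 7200 mm².
A_nv = (360 − 4.5·32) × 20 = 4320 mm².
A_nt = (45 − 0.5·32) × 20 = 580 mm².
0.6 F_u A_nv = 1218 kN; 0.6 F_y A_gv = 1534 kN → shear rupture governs the shear term.
R_n = 1218 + 1.0 × 470 × 580 / 1000 = 1491 kN.
Design strength φR_n = 0.75 × 1491 = 1120 kN.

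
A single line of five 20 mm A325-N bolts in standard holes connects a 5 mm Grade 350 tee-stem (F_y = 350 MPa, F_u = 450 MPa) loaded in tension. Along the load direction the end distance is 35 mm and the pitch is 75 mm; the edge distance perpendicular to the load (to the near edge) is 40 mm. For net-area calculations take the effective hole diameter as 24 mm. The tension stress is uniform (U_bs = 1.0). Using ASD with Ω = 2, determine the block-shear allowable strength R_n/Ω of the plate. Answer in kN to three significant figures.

185 kN

Shear plane L_v = 35 + 4·75 = 335 mm; A_gv = 335 × 5 = 1675 mm².
A_nv = (335 − 4.5·24) × 5 = 1135 mm².
A_nt = (40 − 0.5·24) × 5 = 140 mm².
0.6 F_u A_nv = 306.4 kN; 0.6 F_y A_gv = 351.8 kN → shear rupture governs the shear term.
R_n = 306.4 + 1.0 × 450 × 140 / 1000 = 369.4 kN.
Allowable strength R_n/Ω = 369.4 / 2 = 185 kN.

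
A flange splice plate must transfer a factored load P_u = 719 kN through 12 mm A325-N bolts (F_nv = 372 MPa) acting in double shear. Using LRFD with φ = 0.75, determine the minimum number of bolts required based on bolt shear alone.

A_b = π·12²/4 = 113.1 mm².
Per-bolt design strength φR_n = 0.75 × 372 × 113.1 × 2 / 1000 = 63.11 kN.
n ≥ 719 / 63.11 = 11.39 → use 12 bolts.

12 bolts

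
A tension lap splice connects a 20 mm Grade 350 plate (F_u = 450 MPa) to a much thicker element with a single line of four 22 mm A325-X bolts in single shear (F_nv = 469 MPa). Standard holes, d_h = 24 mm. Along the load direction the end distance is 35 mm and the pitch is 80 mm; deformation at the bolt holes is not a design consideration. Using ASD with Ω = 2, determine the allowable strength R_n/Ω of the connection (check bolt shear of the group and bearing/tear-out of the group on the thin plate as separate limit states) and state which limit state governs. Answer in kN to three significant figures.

357 kN (bolt shear governs)

Bolt shear: A_b = π·22²/4 = 380.1 mm²; R_n = 469 × 380.1 × 4 × 1 / 1000 = 713.1 kN → 713.1 / 2 = 357 kN.
Bearing (1.5 l_c t F_u ≤ 3.0 d t F_u): upper limit = 3.0·22·20·450 / 1000 = 594 kN.
  Edge l_c = 35 − 24/2 = 23 → r_n = 310.5 kN; interior l_c = 80 − 24 = 56 → r_n = 594 kN.
  R_n,bearing = 1·310.5 + 3·594 = 2092 kN → 2092 / 2 = 1050 kN.
Bolt shear governs: 357 kN.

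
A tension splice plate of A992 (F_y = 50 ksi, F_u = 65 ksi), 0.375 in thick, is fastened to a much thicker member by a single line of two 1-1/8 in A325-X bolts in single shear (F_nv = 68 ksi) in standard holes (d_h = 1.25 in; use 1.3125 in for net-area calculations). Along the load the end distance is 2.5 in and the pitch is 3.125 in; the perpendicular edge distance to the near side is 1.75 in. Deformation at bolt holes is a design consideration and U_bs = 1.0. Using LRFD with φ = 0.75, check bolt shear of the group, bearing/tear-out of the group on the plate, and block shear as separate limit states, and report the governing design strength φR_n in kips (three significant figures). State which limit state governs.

Bolt shear: A_b = π·1.125²/4 = 0.994 in²; R_n = 68 × 0.994 × 2 × 1 = 135.2 kips → 0.75 × 135.2 = 101 kips.
Bearing: edge l_c = 1.875, r_n = 54.84 kips; interior l_c = 1.875, r_n = 54.84 kips; R_n = 54.84 + 1·54.84 = 109.7 kips → 82.3 kips.
Block shear: A_gv = 2.109, A_nv = 1.371, A_nt = 0.4102 in²; R_n = min(0.6F_uA_nv, 0.6F_yA_gv) + U_bs·F_u·A_nt = 80.13 kips → 60.1 kips.
Block shear governs: 60.1 kips.

60.1 kips (block shear governs)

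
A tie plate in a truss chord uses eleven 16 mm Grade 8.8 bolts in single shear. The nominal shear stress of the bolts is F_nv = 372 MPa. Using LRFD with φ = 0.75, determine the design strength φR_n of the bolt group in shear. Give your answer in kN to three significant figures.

A_b = π × 16² / 4 = 201.1 mm².
R_n = F_nv · A_b · n · n_s = 372 × 201.1 × 11 × 1 / 1000 = 822.7 kN.
Design strength φR_n = 0.75 × 822.7 = 617 kN.

617 kN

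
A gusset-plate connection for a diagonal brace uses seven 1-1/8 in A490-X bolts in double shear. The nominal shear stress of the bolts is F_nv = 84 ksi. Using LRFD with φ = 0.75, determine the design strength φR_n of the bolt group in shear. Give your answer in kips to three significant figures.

877 kips

A_b = π × 1.125² / 4 = 0.994 in².
R_n = F_nv · A_b · n · n_s = 84 × 0.994 × 7 × 2 = 1169 kips.
Design strength φR_n = 0.75 × 1169 = 877 kips.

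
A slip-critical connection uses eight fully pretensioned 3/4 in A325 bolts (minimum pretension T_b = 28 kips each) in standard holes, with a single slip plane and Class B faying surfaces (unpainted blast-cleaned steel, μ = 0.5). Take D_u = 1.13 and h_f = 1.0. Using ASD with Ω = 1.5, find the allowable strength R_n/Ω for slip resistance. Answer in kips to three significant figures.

R_n = μ · D_u · h_f · T_b · n_s · n_b = 0.5 × 1.13 × 1.0 × 28 × 1 × 8 = 126.6 kips.
Allowable strength R_n/Ω = 126.6 / 1.5 = 84.4 kips.

84.4 kips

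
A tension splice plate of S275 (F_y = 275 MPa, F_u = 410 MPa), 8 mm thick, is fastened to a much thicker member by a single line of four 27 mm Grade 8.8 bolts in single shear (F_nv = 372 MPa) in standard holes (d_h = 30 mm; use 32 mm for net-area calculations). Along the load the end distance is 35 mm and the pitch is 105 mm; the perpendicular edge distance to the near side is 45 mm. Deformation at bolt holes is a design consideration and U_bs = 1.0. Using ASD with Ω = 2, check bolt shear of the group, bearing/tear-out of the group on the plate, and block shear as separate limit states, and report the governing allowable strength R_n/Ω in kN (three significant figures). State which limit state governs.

279 kN (block shear governs)

Bolt shear: A_b = π·27²/4 = 572.6 mm²; R_n = 372 × 572.6 × 4 × 1 / 1000 = 852 kN → 852 / 2 = 426 kN.
Bearing: edge l_c = 20, r_n = 78.72 kN; interior l_c = 75, r_n = 212.5 kN; R_n = 78.72 + 3·212.5 = 716.4 kN → 358 kN.
Block shear: A_gv = 2800, A_nv = 1904, A_nt = 232 mm²; R_n = min(0.6F_uA_nv, 0.6F_yA_gv) + U_bs·F_u·A_nt = 557.1 kN → 279 kN.
Block shear governs: 279 kN.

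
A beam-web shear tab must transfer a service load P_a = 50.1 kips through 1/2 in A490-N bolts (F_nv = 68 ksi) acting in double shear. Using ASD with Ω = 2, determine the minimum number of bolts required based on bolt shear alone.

A_b = π·0.5²/4 = 0.1963 in².
Per-bolt allowable strength R_n/Ω = 68 × 0.1963 × 2 / 2 = 13.35 kips.
n ≥ 50.1 / 13.35 = 3.752 → use 4 bolts.

4 bolts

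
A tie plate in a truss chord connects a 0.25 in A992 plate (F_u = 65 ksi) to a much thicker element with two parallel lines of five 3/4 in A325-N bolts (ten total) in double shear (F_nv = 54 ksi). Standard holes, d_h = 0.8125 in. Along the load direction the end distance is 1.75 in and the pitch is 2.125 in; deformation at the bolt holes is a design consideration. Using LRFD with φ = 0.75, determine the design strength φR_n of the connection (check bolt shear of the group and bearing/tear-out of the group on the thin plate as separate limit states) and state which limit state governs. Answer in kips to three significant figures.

193 kips (bearing governs)

Bolt shear: A_b = π·0.75²/4 = 0.4418 in²; R_n = 54 × 0.4418 × 10 × 2 = 477.1 kips → 0.75 × 477.1 = 358 kips.
Bearing (1.2 l_c t F_u ≤ 2.4 d t F_u): upper limit = 2.4·0.75·0.25·65 = 29.25 kips.
  Edge l_c = 1.75 − 0.8125/2 = 1.344 → r_n = 26.2 kips; interior l_c = 2.125 − 0.8125 = 1.312 → r_n = 25.59 kips.
  R_n,bearing = 2·26.2 + 8·25.59 = 257.2 kips → 0.75 × 257.2 = 193 kips.
Bearing governs: 193 kips.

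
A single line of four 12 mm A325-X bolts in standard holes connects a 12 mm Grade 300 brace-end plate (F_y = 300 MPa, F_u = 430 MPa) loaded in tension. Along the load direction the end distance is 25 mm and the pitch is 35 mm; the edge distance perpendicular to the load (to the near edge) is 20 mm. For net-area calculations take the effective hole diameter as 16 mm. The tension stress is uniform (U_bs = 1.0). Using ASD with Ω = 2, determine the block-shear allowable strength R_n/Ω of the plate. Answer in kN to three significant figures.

Shear plane L_v = 25 + 3·35 = 130 mm; A_gv = 130 × 12 = 1560 mm².
A_nv = (130 − 3.5·16) × 12 = 888 mm².
A_nt = (20 − 0.5·16) × 12 = 144 mm².
0.6 F_u A_nv = 229.1 kN; 0.6 F_y A_gv = 280.8 kN → shear rupture governs the shear term.
R_n = 229.1 + 1.0 × 430 × 144 / 1000 = 291 kN.
Allowable strength R_n/Ω = 291 / 2 = 146 kN.

146 kN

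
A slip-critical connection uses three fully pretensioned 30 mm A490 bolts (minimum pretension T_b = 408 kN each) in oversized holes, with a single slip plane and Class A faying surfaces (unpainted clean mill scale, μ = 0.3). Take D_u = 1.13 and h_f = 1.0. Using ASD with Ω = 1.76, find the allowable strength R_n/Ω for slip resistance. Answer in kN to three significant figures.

236 kN

R_n = μ · D_u · h_f · T_b · n_s · n_b = 0.3 × 1.13 × 1.0 × 408 × 1 × 3 = 414.9 kN.
Allowable strength R_n/Ω = 414.9 / 1.76 = 236 kN.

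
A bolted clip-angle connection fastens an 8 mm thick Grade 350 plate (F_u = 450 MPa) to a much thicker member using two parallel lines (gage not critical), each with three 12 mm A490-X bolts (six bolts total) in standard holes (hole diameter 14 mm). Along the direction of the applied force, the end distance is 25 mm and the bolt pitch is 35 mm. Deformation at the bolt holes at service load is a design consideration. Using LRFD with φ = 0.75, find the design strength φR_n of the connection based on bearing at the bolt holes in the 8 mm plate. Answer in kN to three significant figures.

Per bolt r_n = 1.2 l_c t F_u ≤ 2.4 d t F_u; upper limit = 2.4 × 12 × 8 × 450 / 1000 = 103.7 kN.
Edge bolt: l_c = 25 − 14/2 = 18 mm → 1.2 × 18 × 8 × 450 / 1000 = 77.76 → r_n = 77.76 kN.
Interior bolts: l_c = 35 − 14 = 21 mm → 1.2 × 21 × 8 × 450 / 1000 = 90.72 → r_n = 90.72 kN.
R_n = 2 × 77.76 + 4 × 90.72 = 518.4 kN.
Design strength φR_n = 0.75 × 518.4 = 389 kN.

389 kN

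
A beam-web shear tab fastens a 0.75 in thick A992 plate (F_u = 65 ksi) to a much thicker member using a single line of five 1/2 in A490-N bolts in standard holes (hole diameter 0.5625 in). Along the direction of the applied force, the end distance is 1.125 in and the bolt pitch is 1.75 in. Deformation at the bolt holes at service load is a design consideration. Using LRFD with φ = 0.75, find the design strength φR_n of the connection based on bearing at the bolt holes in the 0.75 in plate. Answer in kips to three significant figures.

213 kips

Per bolt r_n = 1.2 l_c t F_u ≤ 2.4 d t F_u; upper limit = 2.4 × 0.5 × 0.75 × 65 = 58.5 kips.
Edge bolt: l_c = 1.125 − 0.5625/2 = 0.8438 in → 1.2 × 0.8438 × 0.75 × 65 = 49.36 → r_n = 49.36 kips.
Interior bolts: l_c = 1.75 − 0.5625 = 1.188 in → 1.2 × 1.188 × 0.75 × 65 = 69.47 → r_n = 58.5 kips.
R_n = 1 × 49.36 + 4 × 58.5 = 283.4 kips.
Design strength φR_n = 0.75 × 283.4 = 213 kips.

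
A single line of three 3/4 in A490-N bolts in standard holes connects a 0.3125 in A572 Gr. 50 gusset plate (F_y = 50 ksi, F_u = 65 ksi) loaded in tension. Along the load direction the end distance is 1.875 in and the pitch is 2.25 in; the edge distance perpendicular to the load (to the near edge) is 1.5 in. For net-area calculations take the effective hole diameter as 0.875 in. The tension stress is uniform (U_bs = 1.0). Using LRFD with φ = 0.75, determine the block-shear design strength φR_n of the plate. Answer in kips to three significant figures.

Shear plane L_v = 1.875 + 2·2.25 = 6.375 in; A_gv = 6.375 × 0.3125 = 1.992 in².
A_nv = (6.375 − 2.5·0.875) × 0.3125 = 1.309 in².
A_nt = (1.5 − 0.5·0.875) × 0.3125 = 0.332 in².
0.6 F_u A_nv = 51.04 kips; 0.6 F_y A_gv = 59.77 kips → shear rupture governs the shear term.
R_n = 51.04 + 1.0 × 65 × 0.332 = 72.62 kips.
Design strength φR_n = 0.75 × 72.62 = 54.5 kips.

54.5 kips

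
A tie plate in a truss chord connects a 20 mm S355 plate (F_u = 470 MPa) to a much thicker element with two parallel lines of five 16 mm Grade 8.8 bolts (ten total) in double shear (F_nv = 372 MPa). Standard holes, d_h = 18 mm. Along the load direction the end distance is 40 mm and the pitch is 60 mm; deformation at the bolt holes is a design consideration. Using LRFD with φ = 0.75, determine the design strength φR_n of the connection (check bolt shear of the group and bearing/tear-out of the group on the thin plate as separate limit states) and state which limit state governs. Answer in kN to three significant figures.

Bolt shear: A_b = π·16²/4 = 201.1 mm²; R_n = 372 × 201.1 × 10 × 2 / 1000 = 1496 kN → 0.75 × 1496 = 1120 kN.
Bearing (1.2 l_c t F_u ≤ 2.4 d t F_u): upper limit = 2.4·16·20·470 / 1000 = 361 kN.
  Edge l_c = 40 − 18/2 = 31 → r_n = 349.7 kN; interior l_c = 60 − 18 = 42 → r_n = 361 kN.
  R_n,bearing = 2·349.7 + 8·361 = 3587 kN → 0.75 × 3587 = 2690 kN.
Bolt shear governs: 1120 kN.

1120 kN (bolt shear governs)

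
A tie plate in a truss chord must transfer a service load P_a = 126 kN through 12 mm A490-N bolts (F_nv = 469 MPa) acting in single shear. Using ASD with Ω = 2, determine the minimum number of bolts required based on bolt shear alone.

5 bolts

A_b = π·12²/4 = 113.1 mm².
Per-bolt allowable strength R_n/Ω = 469 × 113.1 × 1 / 1000 / 2 = 26.52 kN.
n ≥ 126 / 26.52 = 4.751 → use 5 bolts.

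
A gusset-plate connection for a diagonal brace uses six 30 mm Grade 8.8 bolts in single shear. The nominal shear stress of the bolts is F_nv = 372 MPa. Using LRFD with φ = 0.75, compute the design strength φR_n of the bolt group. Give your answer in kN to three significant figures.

1180 kN

A_b = π × 30² / 4 = 706.9 mm².
R_n = F_nv · A_b · n · n_s = 372 × 706.9 × 6 × 1 / 1000 = 1578 kN.
Design strength φR_n = 0.75 × 1578 = 1180 kN.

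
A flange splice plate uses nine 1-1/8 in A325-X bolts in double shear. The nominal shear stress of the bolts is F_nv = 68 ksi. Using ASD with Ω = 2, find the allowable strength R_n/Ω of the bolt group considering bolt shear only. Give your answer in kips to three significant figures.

A_b = π × 1.125² / 4 = 0.994 in².
R_n = F_nv · A_b · n · n_s = 68 × 0.994 × 9 × 2 = 1217 kips.
Allowable strength R_n/Ω = 1217 / 2 = 608 kips.

608 kips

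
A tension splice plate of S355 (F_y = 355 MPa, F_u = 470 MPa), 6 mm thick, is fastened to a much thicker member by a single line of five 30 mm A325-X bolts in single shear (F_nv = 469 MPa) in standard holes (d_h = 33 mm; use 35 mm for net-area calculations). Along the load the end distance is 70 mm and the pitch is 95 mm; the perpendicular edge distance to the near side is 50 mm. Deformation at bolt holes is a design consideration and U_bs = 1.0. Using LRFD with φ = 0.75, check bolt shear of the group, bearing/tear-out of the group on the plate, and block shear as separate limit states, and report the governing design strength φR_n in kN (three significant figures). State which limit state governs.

440 kN (block shear governs)

Bolt shear: A_b = π·30²/4 = 706.9 mm²; R_n = 469 × 706.9 × 5 × 1 / 1000 = 1658 kN → 0.75 × 1658 = 1240 kN.
Bearing: edge l_c = 53.5, r_n = 181 kN; interior l_c = 62, r_n = 203 kN; R_n = 181 + 4·203 = 993.2 kN → 745 kN.
Block shear: A_gv = 2700, A_nv = 1755, A_nt = 195 mm²; R_n = min(0.6F_uA_nv, 0.6F_yA_gv) + U_bs·F_u·A_nt = 586.6 kN → 440 kN.
Block shear governs: 440 kN.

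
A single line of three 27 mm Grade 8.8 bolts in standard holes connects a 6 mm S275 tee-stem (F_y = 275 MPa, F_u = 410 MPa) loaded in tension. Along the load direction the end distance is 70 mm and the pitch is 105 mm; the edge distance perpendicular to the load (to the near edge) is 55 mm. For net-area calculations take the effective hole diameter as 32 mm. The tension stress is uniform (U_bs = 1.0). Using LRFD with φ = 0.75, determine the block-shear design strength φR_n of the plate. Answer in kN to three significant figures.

Shear plane L_v = 70 + 2·105 = 280 mm; A_gv = 280 × 6 = 1680 mm².
A_nv = (280 − 2.5·32) × 6 = 1200 mm².
A_nt = (55 − 0.5·32) × 6 = 234 mm².
0.6 F_u A_nv = 295.2 kN; 0.6 F_y A_gv = 277.2 kN → shear yielding governs the shear term.
R_n = 277.2 + 1.0 × 410 × 234 / 1000 = 373.1 kN.
Design strength φR_n = 0.75 × 373.1 = 280 kN.

280 kN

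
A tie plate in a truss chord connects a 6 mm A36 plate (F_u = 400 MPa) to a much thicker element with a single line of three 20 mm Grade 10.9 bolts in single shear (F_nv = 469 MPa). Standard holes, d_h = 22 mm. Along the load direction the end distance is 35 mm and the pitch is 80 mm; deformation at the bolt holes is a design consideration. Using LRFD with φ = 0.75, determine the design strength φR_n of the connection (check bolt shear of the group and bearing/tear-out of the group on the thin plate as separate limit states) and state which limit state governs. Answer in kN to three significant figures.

Bolt shear: A_b = π·20²/4 = 314.2 mm²; R_n = 469 × 314.2 × 3 × 1 / 1000 = 442 kN → 0.75 × 442 = 332 kN.
Bearing (1.2 l_c t F_u ≤ 2.4 d t F_u): upper limit = 2.4·20·6·400 / 1000 = 115.2 kN.
  Edge l_c = 35 − 22/2 = 24 → r_n = 69.12 kN; interior l_c = 80 − 22 = 58 → r_n = 115.2 kN.
  R_n,bearing = 1·69.12 + 2·115.2 = 299.5 kN → 0.75 × 299.5 = 225 kN.
Bearing governs: 225 kN.

225 kN (bearing governs)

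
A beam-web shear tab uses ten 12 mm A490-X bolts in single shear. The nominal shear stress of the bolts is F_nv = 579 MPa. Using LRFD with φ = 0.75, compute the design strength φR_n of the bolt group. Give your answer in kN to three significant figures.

491 kN

A_b = π × 12² / 4 = 113.1 mm².
R_n = F_nv · A_b · n · n_s = 579 × 113.1 × 10 × 1 / 1000 = 654.8 kN.
Design strength φR_n = 0.75 × 654.8 = 491 kN.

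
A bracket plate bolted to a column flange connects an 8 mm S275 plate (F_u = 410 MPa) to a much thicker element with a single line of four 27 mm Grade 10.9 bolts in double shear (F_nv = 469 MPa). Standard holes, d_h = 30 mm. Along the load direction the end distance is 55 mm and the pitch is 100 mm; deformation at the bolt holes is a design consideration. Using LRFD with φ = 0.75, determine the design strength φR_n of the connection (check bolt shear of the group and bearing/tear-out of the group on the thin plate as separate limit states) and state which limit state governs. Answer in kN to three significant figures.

596 kN (bearing governs)

Bolt shear: A_b = π·27²/4 = 572.6 mm²; R_n = 469 × 572.6 × 4 × 2 / 1000 = 2148 kN → 0.75 × 2148 = 1610 kN.
Bearing (1.2 l_c t F_u ≤ 2.4 d t F_u): upper limit = 2.4·27·8·410 / 1000 = 212.5 kN.
  Edge l_c = 55 − 30/2 = 40 → r_n = 157.4 kN; interior l_c = 100 − 30 = 70 → r_n = 212.5 kN.
  R_n,bearing = 1·157.4 + 3·212.5 = 795.1 kN → 0.75 × 795.1 = 596 kN.
Bearing governs: 596 kN.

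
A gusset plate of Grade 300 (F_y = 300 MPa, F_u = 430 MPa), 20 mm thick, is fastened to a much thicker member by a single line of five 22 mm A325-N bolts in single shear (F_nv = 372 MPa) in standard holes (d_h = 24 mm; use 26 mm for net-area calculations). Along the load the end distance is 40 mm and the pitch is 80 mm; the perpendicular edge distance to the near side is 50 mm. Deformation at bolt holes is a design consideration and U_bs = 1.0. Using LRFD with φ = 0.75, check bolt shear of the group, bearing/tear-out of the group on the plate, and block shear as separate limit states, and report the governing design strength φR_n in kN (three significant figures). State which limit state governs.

Bolt shear: A_b = π·22²/4 = 380.1 mm²; R_n = 372 × 380.1 × 5 × 1 / 1000 = 707 kN → 0.75 × 707 = 530 kN.
Bearing: edge l_c = 28, r_n = 289 kN; interior l_c = 56, r_n = 454.1 kN; R_n = 289 + 4·454.1 = 2105 kN → 1580 kN.
Block shear: A_gv = 7200, A_nv = 4860, A_nt = 740 mm²; R_n = min(0.6F_uA_nv, 0.6F_yA_gv) + U_bs·F_u·A_nt = 1572 kN → 1180 kN.
Bolt shear governs: 530 kN.

530 kN (bolt shear governs)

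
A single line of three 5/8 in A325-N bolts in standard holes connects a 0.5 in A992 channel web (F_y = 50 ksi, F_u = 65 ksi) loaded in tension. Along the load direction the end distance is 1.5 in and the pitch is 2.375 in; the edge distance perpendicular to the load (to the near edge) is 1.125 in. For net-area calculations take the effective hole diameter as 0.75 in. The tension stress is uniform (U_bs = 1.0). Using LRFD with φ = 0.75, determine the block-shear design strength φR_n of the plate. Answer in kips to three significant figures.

82.3 kips

Shear plane L_v = 1.5 + 2·2.375 = 6.25 in; A_gv = 6.25 × 0.5 = 3.125 in².
A_nv = (6.25 − 2.5·0.75) × 0.5 = 2.188 in².
A_nt = (1.125 − 0.5·0.75) × 0.5 = 0.375 in².
0.6 F_u A_nv = 85.31 kips; 0.6 F_y A_gv = 93.75 kips → shear rupture governs the shear term.
R_n = 85.31 + 1.0 × 65 × 0.375 = 109.7 kips.
Design strength φR_n = 0.75 × 109.7 = 82.3 kips.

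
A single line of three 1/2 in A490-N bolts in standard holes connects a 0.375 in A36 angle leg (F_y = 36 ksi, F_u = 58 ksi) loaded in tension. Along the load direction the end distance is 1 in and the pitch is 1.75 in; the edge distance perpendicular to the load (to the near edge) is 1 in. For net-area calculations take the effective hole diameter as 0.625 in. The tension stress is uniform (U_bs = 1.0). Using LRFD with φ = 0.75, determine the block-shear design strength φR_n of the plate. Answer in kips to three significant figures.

Shear plane L_v = 1 + 2·1.75 = 4.5 in; A_gv = 4.5 × 0.375 = 1.688 in².
A_nv = (4.5 − 2.5·0.625) × 0.375 = 1.102 in².
A_nt = (1 − 0.5·0.625) × 0.375 = 0.2578 in².
0.6 F_u A_nv = 38.33 kips; 0.6 F_y A_gv = 36.45 kips → shear yielding governs the shear term.
R_n = 36.45 + 1.0 × 58 × 0.2578 = 51.4 kips.
Design strength φR_n = 0.75 × 51.4 = 38.6 kips.

38.6 kips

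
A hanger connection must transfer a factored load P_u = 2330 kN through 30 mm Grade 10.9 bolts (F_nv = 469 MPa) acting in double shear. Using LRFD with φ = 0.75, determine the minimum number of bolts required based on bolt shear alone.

A_b = π·30²/4 = 706.9 mm².
Per-bolt design strength φR_n = 0.75 × 469 × 706.9 × 2 / 1000 = 497.3 kN.
n ≥ 2330 / 497.3 = 4.686 → use 5 bolts.

5 bolts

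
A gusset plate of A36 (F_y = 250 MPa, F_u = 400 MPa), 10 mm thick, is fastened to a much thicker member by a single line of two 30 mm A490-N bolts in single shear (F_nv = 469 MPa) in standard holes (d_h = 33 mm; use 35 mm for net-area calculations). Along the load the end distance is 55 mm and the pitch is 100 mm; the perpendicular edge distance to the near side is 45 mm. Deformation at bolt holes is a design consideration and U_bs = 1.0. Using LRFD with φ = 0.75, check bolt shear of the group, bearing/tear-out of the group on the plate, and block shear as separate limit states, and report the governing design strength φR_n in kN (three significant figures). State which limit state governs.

Bolt shear: A_b = π·30²/4 = 706.9 mm²; R_n = 469 × 706.9 × 2 × 1 / 1000 = 663 kN → 0.75 × 663 = 497 kN.
Bearing: edge l_c = 38.5, r_n = 184.8 kN; interior l_c = 67, r_n = 288 kN; R_n = 184.8 + 1·288 = 472.8 kN → 355 kN.
Block shear: A_gv = 1550, A_nv = 1025, A_nt = 275 mm²; R_n = min(0.6F_uA_nv, 0.6F_yA_gv) + U_bs·F_u·A_nt = 342.5 kN → 257 kN.
Block shear governs: 257 kN.

257 kN (block shear governs)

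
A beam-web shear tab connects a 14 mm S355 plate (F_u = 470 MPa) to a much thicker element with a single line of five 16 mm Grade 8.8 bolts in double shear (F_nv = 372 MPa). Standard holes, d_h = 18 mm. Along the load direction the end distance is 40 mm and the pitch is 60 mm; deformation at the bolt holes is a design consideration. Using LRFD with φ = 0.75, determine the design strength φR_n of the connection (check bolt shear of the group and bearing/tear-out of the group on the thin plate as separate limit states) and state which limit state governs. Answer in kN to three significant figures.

561 kN (bolt shear governs)

Bolt shear: A_b = π·16²/4 = 201.1 mm²; R_n = 372 × 201.1 × 5 × 2 / 1000 = 748 kN → 0.75 × 748 = 561 kN.
Bearing (1.2 l_c t F_u ≤ 2.4 d t F_u): upper limit = 2.4·16·14·470 / 1000 = 252.7 kN.
  Edge l_c = 40 − 18/2 = 31 → r_n = 244.8 kN; interior l_c = 60 − 18 = 42 → r_n = 252.7 kN.
  R_n,bearing = 1·244.8 + 4·252.7 = 1255 kN → 0.75 × 1255 = 942 kN.
Bolt shear governs: 561 kN.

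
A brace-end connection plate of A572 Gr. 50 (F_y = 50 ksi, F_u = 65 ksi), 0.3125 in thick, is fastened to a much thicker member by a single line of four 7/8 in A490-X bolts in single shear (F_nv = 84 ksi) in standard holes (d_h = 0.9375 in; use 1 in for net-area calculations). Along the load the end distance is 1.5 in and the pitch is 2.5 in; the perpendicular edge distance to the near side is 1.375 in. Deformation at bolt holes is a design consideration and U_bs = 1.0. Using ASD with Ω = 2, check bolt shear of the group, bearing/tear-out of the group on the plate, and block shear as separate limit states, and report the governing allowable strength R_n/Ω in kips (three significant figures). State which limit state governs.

Bolt shear: A_b = π·0.875²/4 = 0.6013 in²; R_n = 84 × 0.6013 × 4 × 1 = 202 kips → 202 / 2 = 101 kips.
Bearing: edge l_c = 1.031, r_n = 25.14 kips; interior l_c = 1.562, r_n = 38.09 kips; R_n = 25.14 + 3·38.09 = 139.4 kips → 69.7 kips.
Block shear: A_gv = 2.812, A_nv = 1.719, A_nt = 0.2734 in²; R_n = min(0.6F_uA_nv, 0.6F_yA_gv) + U_bs·F_u·A_nt = 84.8 kips → 42.4 kips.
Block shear governs: 42.4 kips.

42.4 kips (block shear governs)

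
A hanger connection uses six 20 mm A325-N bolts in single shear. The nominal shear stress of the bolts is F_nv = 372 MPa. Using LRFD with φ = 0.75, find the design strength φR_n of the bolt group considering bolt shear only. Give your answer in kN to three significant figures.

A_b = π × 20² / 4 = 314.2 mm².
R_n = F_nv · A_b · n · n_s = 372 × 314.2 × 6 × 1 / 1000 = 701.2 kN.
Design strength φR_n = 0.75 × 701.2 = 526 kN.

526 kN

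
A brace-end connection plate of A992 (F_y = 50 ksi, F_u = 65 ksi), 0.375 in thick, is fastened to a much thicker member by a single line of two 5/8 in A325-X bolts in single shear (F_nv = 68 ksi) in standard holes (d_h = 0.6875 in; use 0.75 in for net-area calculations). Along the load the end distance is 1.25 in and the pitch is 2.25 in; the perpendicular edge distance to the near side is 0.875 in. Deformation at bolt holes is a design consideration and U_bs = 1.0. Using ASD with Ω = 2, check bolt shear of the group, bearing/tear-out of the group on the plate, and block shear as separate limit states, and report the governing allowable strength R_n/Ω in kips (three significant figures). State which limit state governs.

Bolt shear: A_b = π·0.625²/4 = 0.3068 in²; R_n = 68 × 0.3068 × 2 × 1 = 41.72 kips → 41.72 / 2 = 20.9 kips.
Bearing: edge l_c = 0.9062, r_n = 26.51 kips; interior l_c = 1.562, r_n = 36.56 kips; R_n = 26.51 + 1·36.56 = 63.07 kips → 31.5 kips.
Block shear: A_gv = 1.312, A_nv = 0.8906, A_nt = 0.1875 in²; R_n = min(0.6F_uA_nv, 0.6F_yA_gv) + U_bs·F_u·A_nt = 46.92 kips → 23.5 kips.
Bolt shear governs: 20.9 kips.

20.9 kips (bolt shear governs)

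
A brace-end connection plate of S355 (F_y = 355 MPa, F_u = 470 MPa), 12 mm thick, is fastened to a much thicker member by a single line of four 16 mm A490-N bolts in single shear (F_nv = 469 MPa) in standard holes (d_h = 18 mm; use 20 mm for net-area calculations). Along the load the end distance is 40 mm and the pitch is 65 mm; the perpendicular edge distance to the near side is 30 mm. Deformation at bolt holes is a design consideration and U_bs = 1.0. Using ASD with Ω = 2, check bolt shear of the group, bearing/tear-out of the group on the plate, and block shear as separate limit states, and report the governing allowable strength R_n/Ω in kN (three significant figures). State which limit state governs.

189 kN (bolt shear governs)

Bolt shear: A_b = π·16²/4 = 201.1 mm²; R_n = 469 × 201.1 × 4 × 1 / 1000 = 377.2 kN → 377.2 / 2 = 189 kN.
Bearing: edge l_c = 31, r_n = 209.8 kN; interior l_c = 47, r_n = 216.6 kN; R_n = 209.8 + 3·216.6 = 859.5 kN → 430 kN.
Block shear: A_gv = 2820, A_nv = 1980, A_nt = 240 mm²; R_n = min(0.6F_uA_nv, 0.6F_yA_gv) + U_bs·F_u·A_nt = 671.2 kN → 336 kN.
Bolt shear governs: 189 kN.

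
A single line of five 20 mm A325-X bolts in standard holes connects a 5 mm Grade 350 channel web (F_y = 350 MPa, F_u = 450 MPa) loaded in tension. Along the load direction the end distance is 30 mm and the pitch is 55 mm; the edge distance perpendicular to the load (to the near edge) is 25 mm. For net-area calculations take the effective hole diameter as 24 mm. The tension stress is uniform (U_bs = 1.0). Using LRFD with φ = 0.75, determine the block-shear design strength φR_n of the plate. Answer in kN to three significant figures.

Shear plane L_v = 30 + 4·55 = 250 mm; A_gv = 250 × 5 = 1250 mm².
A_nv = (250 − 4.5·24) × 5 = 710 mm².
A_nt = (25 − 0.5·24) × 5 = 65 mm².
0.6 F_u A_nv = 191.7 kN; 0.6 F_y A_gv = 262.5 kN → shear rupture governs the shear term.
R_n = 191.7 + 1.0 × 450 × 65 / 1000 = 221 kN.
Design strength φR_n = 0.75 × 221 = 166 kN.

166 kN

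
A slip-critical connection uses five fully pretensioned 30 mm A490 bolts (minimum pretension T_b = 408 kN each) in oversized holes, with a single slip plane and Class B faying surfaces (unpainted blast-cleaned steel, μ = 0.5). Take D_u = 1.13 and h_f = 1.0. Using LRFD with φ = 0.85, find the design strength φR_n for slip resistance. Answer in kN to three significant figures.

R_n = μ · D_u · h_f · T_b · n_s · n_b = 0.5 × 1.13 × 1.0 × 408 × 1 × 5 = 1153 kN.
Design strength φR_n = 0.85 × 1153 = 980 kN.

980 kN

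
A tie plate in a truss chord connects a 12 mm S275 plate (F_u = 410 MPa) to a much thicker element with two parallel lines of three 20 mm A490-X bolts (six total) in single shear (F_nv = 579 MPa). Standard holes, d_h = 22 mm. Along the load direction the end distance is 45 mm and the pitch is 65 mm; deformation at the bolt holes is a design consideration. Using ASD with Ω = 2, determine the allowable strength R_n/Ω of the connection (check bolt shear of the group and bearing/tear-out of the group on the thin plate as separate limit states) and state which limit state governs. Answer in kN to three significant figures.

546 kN (bolt shear governs)

Bolt shear: A_b = π·20²/4 = 314.2 mm²; R_n = 579 × 314.2 × 6 × 1 / 1000 = 1091 kN → 1091 / 2 = 546 kN.
Bearing (1.2 l_c t F_u ≤ 2.4 d t F_u): upper limit = 2.4·20·12·410 / 1000 = 236.2 kN.
  Edge l_c = 45 − 22/2 = 34 → r_n = 200.7 kN; interior l_c = 65 − 22 = 43 → r_n = 236.2 kN.
  R_n,bearing = 2·200.7 + 4·236.2 = 1346 kN → 1346 / 2 = 673 kN.
Bolt shear governs: 546 kN.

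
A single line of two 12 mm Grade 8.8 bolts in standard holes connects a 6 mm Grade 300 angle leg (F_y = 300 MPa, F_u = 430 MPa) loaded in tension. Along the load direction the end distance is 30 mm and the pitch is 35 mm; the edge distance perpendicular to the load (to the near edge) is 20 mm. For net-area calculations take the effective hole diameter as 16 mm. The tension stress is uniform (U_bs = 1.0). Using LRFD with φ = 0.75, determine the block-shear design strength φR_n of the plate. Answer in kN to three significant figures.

70.8 kN

Shear plane L_v = 30 + 1·35 = 65 mm; A_gv = 65 × 6 = 390 mm².
A_nv = (65 − 1.5·16) × 6 = 246 mm².
A_nt = (20 − 0.5·16) × 6 = 72 mm².
0.6 F_u A_nv = 63.47 kN; 0.6 F_y A_gv = 70.2 kN → shear rupture governs the shear term.
R_n = 63.47 + 1.0 × 430 × 72 / 1000 = 94.43 kN.
Design strength φR_n = 0.75 × 94.43 = 70.8 kN.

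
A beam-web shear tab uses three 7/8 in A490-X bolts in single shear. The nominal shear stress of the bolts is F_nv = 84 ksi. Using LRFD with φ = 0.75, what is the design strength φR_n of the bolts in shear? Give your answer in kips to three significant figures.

A_b = π × 0.875² / 4 = 0.6013 in².
R_n = F_nv · A_b · n · n_s = 84 × 0.6013 × 3 × 1 = 151.5 kips.
Design strength φR_n = 0.75 × 151.5 = 114 kips.

114 kips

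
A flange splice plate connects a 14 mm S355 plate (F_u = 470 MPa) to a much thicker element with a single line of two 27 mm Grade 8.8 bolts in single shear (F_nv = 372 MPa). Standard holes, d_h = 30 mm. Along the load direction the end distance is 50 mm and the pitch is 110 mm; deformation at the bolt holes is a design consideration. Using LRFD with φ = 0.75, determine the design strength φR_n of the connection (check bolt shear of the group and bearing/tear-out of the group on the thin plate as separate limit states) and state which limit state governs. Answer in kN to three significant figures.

319 kN (bolt shear governs)

Bolt shear: A_b = π·27²/4 = 572.6 mm²; R_n = 372 × 572.6 × 2 × 1 / 1000 = 426 kN → 0.75 × 426 = 319 kN.
Bearing (1.2 l_c t F_u ≤ 2.4 d t F_u): upper limit = 2.4·27·14·470 / 1000 = 426.4 kN.
  Edge l_c = 50 − 30/2 = 35 → r_n = 276.4 kN; interior l_c = 110 − 30 = 80 → r_n = 426.4 kN.
  R_n,bearing = 1·276.4 + 1·426.4 = 702.7 kN → 0.75 × 702.7 = 527 kN.
Bolt shear governs: 319 kN.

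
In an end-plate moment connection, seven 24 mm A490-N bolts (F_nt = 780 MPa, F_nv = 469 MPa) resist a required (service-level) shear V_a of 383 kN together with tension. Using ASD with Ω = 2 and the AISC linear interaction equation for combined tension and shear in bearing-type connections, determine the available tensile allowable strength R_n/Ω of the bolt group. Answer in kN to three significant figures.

A_b = π·24²/4 = 452.4 mm²; f_rv = 383 × 1000 / (7 × 452.4) = 120.9 MPa.
F'_nt = 1.3 F_nt − (Ω F_nt / F_nv) f_rv = 1.3·780 − (2·780/469)·120.9 = 611.7 MPa, capped at F_nt → F'_nt = 611.7 MPa.
R_n = F'_nt · A_b · n = 611.7 × 452.4 × 7 / 1000 = 1937 kN.
Allowable strength R_n/Ω = 1937 / 2 = 969 kN.

969 kN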